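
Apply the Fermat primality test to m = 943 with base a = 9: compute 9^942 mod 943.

901

9^1 ≡ 9 (mod 943)
9^2 ≡ 9^2 = 81 ≡ 81 (mod 943)
9^4 ≡ 81^2 = 6561 ≡ 903 (mod 943)
9^8 ≡ 903^2 = 815409 ≡ 657 (mod 943)
9^16 ≡ 657^2 = 431649 ≡ 698 (mod 943)
9^32 ≡ 698^2 = 487204 ≡ 616 (mod 943)
9^64 ≡ 616^2 = 379456 ≡ 370 (mod 943)
9^128 ≡ 370^2 = 136900 ≡ 165 (mod 943)
9^256 ≡ 165^2 = 27225 ≡ 821 (mod 943)
9^512 ≡ 821^2 = 674041 ≡ 739 (mod 943)
942 = 512 + 256 + 128 + 32 + 8 + 4 + 2 in binary powers of 2.
So 9^942 ≡ 739 · 821 · 165 · 616 · 657 · 903 · 81 ≡ 901 (mod 943).
Since 901 ≠ 1, base 9 is a Fermat witness: 943 is composite.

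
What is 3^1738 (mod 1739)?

3^1 ≡ 3 (mod 1739)
3^2 ≡ 3^2 = 9 ≡ 9 (mod 1739)
3^4 ≡ 9^2 = 81 ≡ 81 (mod 1739)
3^8 ≡ 81^2 = 6561 ≡ 1344 (mod 1739)
3^16 ≡ 1344^2 = 1806336 ≡ 1254 (mod 1739)
3^32 ≡ 1254^2 = 1572516 ≡ 460 (mod 1739)
3^64 ≡ 460^2 = 211600 ≡ 1181 (mod 1739)
3^128 ≡ 1181^2 = 1394761 ≡ 83 (mod 1739)
3^256 ≡ 83^2 = 6889 ≡ 1672 (mod 1739)
3^512 ≡ 1672^2 = 2795584 ≡ 1011 (mod 1739)
3^1024 ≡ 1011^2 = 1022121 ≡ 1328 (mod 1739)
1738 = 1024 + 512 + 128 + 64 + 8 + 2 in binary powers of 2.
So 3^1738 ≡ 1328 · 1011 · 83 · 1181 · 1344 · 9 ≡ 1070 (mod 1739).
Since 1070 ≠ 1, base 3 is a Fermat witness: 1739 is composite.

1070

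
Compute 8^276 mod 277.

1

8^1 ≡ 8 (mod 277)
8^2 ≡ 8^2 = 64 ≡ 64 (mod 277)
8^4 ≡ 64^2 = 4096 ≡ 218 (mod 277)
8^8 ≡ 218^2 = 47524 ≡ 157 (mod 277)
8^16 ≡ 157^2 = 24649 ≡ 273 (mod 277)
8^32 ≡ 273^2 = 74529 ≡ 16 (mod 277)
8^64 ≡ 16^2 = 256 ≡ 256 (mod 277)
8^128 ≡ 256^2 = 65536 ≡ 164 (mod 277)
8^256 ≡ 164^2 = 26896 ≡ 27 (mod 277)
276 = 256 + 16 + 4 in binary powers of 2.
So 8^276 ≡ 27 · 273 · 218 ≡ 1 (mod 277).
Since the result is 1, base 8 gives no evidence that 277 is composite.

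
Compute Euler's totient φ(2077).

1980

Factor: 2077 = 31 · 67.
φ(2077) = (31−1) · (67−1) = 30 · 66 = 1980.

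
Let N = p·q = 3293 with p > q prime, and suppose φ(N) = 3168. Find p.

89

φ(n) = (p−1)(q−1) = n − (p+q) + 1, so p + q = 3293 − 3168 + 1 = 126.
p and q are the roots of t² − 126t + 3293 = 0.
Discriminant: 126² − 4·3293 = 15876 − 13172 = 2704; √2704 = 52.
q = (126 − 52)/2 = 37, p = (126 + 52)/2 = 89.
Check: 37 · 89 = 3293.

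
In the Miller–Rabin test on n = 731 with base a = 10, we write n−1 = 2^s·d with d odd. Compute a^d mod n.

232

731 − 1 = 730 = 2^1 · 365, so d = 365.
10^1 ≡ 10 (mod 731)
10^2 ≡ 10^2 = 100 ≡ 100 (mod 731)
10^4 ≡ 100^2 = 10000 ≡ 497 (mod 731)
10^8 ≡ 497^2 = 247009 ≡ 662 (mod 731)
10^16 ≡ 662^2 = 438244 ≡ 375 (mod 731)
10^32 ≡ 375^2 = 140625 ≡ 273 (mod 731)
10^64 ≡ 273^2 = 74529 ≡ 698 (mod 731)
10^128 ≡ 698^2 = 487204 ≡ 358 (mod 731)
10^256 ≡ 358^2 = 128164 ≡ 239 (mod 731)
365 = 256 + 64 + 32 + 8 + 4 + 1 in binary powers of 2.
So 10^365 ≡ 239 · 698 · 273 · 662 · 497 · 10 ≡ 232 (mod 731).
Squaring chain: 232; never reaches −1, so base 10 is a Miller–Rabin witness that 731 is composite.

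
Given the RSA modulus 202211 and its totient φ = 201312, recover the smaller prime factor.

φ(n) = (p−1)(q−1) = n − (p+q) + 1, so p + q = 202211 − 201312 + 1 = 900.
p and q are the roots of t² − 900t + 202211 = 0.
Discriminant: 900² − 4·202211 = 810000 − 808844 = 1156; √1156 = 34.
q = (900 − 34)/2 = 433, p = (900 + 34)/2 = 467.
Check: 433 · 467 = 202211.

433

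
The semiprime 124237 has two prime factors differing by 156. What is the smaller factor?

283

Since p = q + 156, we have 124237 = q(q + 156), so q² + 156q − 124237 = 0.
Discriminant: 156² + 4·124237 = 24336 + 496948 = 521284; √521284 = 722.
q = (−156 + 722)/2 = 283, and p = q + 156 = 439.
Check: 283 · 439 = 124237.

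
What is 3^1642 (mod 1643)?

820

3^1 ≡ 3 (mod 1643)
3^2 ≡ 3^2 = 9 ≡ 9 (mod 1643)
3^4 ≡ 9^2 = 81 ≡ 81 (mod 1643)
3^8 ≡ 81^2 = 6561 ≡ 1632 (mod 1643)
3^16 ≡ 1632^2 = 2663424 ≡ 121 (mod 1643)
3^32 ≡ 121^2 = 14641 ≡ 1497 (mod 1643)
3^64 ≡ 1497^2 = 2241009 ≡ 1600 (mod 1643)
3^128 ≡ 1600^2 = 2560000 ≡ 206 (mod 1643)
3^256 ≡ 206^2 = 42436 ≡ 1361 (mod 1643)
3^512 ≡ 1361^2 = 1852321 ≡ 660 (mod 1643)
3^1024 ≡ 660^2 = 435600 ≡ 205 (mod 1643)
1642 = 1024 + 512 + 64 + 32 + 8 + 2 in binary powers of 2.
So 3^1642 ≡ 205 · 660 · 1600 · 1497 · 1632 · 9 ≡ 820 (mod 1643).
Since 820 ≠ 1, base 3 is a Fermat witness: 1643 is composite.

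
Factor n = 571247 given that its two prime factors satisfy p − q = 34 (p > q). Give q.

Since p = q + 34, we have 571247 = q(q + 34), so q² + 34q − 571247 = 0.
Discriminant: 34² + 4·571247 = 1156 + 2284988 = 2286144; √2286144 = 1512.
q = (−34 + 1512)/2 = 739, and p = q + 34 = 773.
Check: 739 · 773 = 571247.

739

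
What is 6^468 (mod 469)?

225

6^1 ≡ 6 (mod 469)
6^2 ≡ 6^2 = 36 ≡ 36 (mod 469)
6^4 ≡ 36^2 = 1296 ≡ 358 (mod 469)
6^8 ≡ 358^2 = 128164 ≡ 127 (mod 469)
6^16 ≡ 127^2 = 16129 ≡ 183 (mod 469)
6^32 ≡ 183^2 = 33489 ≡ 190 (mod 469)
6^64 ≡ 190^2 = 36100 ≡ 456 (mod 469)
6^128 ≡ 456^2 = 207936 ≡ 169 (mod 469)
6^256 ≡ 169^2 = 28561 ≡ 421 (mod 469)
468 = 256 + 128 + 64 + 16 + 4 in binary powers of 2.
So 6^468 ≡ 421 · 169 · 456 · 183 · 358 ≡ 225 (mod 469).
Since 225 ≠ 1, base 6 is a Fermat witness: 469 is composite.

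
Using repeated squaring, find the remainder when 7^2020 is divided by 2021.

294

7^1 ≡ 7 (mod 2021)
7^2 ≡ 7^2 = 49 ≡ 49 (mod 2021)
7^4 ≡ 49^2 = 2401 ≡ 380 (mod 2021)
7^8 ≡ 380^2 = 144400 ≡ 909 (mod 2021)
7^16 ≡ 909^2 = 826281 ≡ 1713 (mod 2021)
7^32 ≡ 1713^2 = 2934369 ≡ 1898 (mod 2021)
7^64 ≡ 1898^2 = 3602404 ≡ 982 (mod 2021)
7^128 ≡ 982^2 = 964324 ≡ 307 (mod 2021)
7^256 ≡ 307^2 = 94249 ≡ 1283 (mod 2021)
7^512 ≡ 1283^2 = 1646089 ≡ 995 (mod 2021)
7^1024 ≡ 995^2 = 990025 ≡ 1756 (mod 2021)
2020 = 1024 + 512 + 256 + 128 + 64 + 32 + 4 in binary powers of 2.
So 7^2020 ≡ 1756 · 995 · 1283 · 307 · 982 · 1898 · 380 ≡ 294 (mod 2021).
Since 294 ≠ 1, base 7 is a Fermat witness: 2021 is composite.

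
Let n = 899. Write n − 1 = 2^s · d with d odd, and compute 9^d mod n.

38

899 − 1 = 898 = 2^1 · 449, so d = 449.
9^1 ≡ 9 (mod 899)
9^2 ≡ 9^2 = 81 ≡ 81 (mod 899)
9^4 ≡ 81^2 = 6561 ≡ 268 (mod 899)
9^8 ≡ 268^2 = 71824 ≡ 803 (mod 899)
9^16 ≡ 803^2 = 644809 ≡ 226 (mod 899)
9^32 ≡ 226^2 = 51076 ≡ 732 (mod 899)
9^64 ≡ 732^2 = 535824 ≡ 20 (mod 899)
9^128 ≡ 20^2 = 400 ≡ 400 (mod 899)
9^256 ≡ 400^2 = 160000 ≡ 877 (mod 899)
449 = 256 + 128 + 64 + 1 in binary powers of 2.
So 9^449 ≡ 877 · 400 · 20 · 9 ≡ 38 (mod 899).
Squaring chain: 38; never reaches −1, so base 9 is a Miller–Rabin witness that 899 is composite.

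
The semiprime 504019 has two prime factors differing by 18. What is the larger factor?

Since p = q + 18, we have 504019 = q(q + 18), so q² + 18q − 504019 = 0.
Discriminant: 18² + 4·504019 = 324 + 2016076 = 2016400; √2016400 = 1420.
q = (−18 + 1420)/2 = 701, and p = q + 18 = 719.
Check: 701 · 719 = 504019.

719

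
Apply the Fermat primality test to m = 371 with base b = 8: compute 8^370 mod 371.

8^1 ≡ 8 (mod 371)
8^2 ≡ 8^2 = 64 ≡ 64 (mod 371)
8^4 ≡ 64^2 = 4096 ≡ 15 (mod 371)
8^8 ≡ 15^2 = 225 ≡ 225 (mod 371)
8^16 ≡ 225^2 = 50625 ≡ 169 (mod 371)
8^32 ≡ 169^2 = 28561 ≡ 365 (mod 371)
8^64 ≡ 365^2 = 133225 ≡ 36 (mod 371)
8^128 ≡ 36^2 = 1296 ≡ 183 (mod 371)
8^256 ≡ 183^2 = 33489 ≡ 99 (mod 371)
370 = 256 + 64 + 32 + 16 + 2 in binary powers of 2.
So 8^370 ≡ 99 · 36 · 365 · 169 · 64 ≡ 218 (mod 371).
Since 218 ≠ 1, base 8 is a Fermat witness: 371 is composite.

218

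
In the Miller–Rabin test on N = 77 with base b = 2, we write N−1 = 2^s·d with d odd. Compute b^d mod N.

77 − 1 = 76 = 2^2 · 19, so d = 19.
2^1 ≡ 2 (mod 77)
2^2 ≡ 2^2 = 4 ≡ 4 (mod 77)
2^4 ≡ 4^2 = 16 ≡ 16 (mod 77)
2^8 ≡ 16^2 = 256 ≡ 25 (mod 77)
2^16 ≡ 25^2 = 625 ≡ 9 (mod 77)
19 = 16 + 2 + 1 in binary powers of 2.
So 2^19 ≡ 9 · 4 · 2 ≡ 72 (mod 77).
Squaring chain: 72 → 25; never reaches −1, so base 2 is a Miller–Rabin witness that 77 is composite.

72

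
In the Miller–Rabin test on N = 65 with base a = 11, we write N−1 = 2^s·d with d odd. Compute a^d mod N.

65 − 1 = 64 = 2^6 · 1, so d = 1.
11^1 ≡ 11 (mod 65)
1 = 1 in binary powers of 2.
So 11^1 ≡ 11 ≡ 11 (mod 65).
Squaring chain: 11 → 56 → 16 → 61 → 16 → 61; never reaches −1, so base 11 is a Miller–Rabin witness that 65 is composite.

11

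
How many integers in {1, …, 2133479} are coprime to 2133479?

2079000

Factor: 2133479 = 71 · 151 · 199.
φ(2133479) = (71−1) · (151−1) · (199−1) = 70 · 150 · 198 = 2079000.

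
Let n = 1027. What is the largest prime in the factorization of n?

1027 = 13 · 79
79 is prime.
So 1027 = 13 · 79; the largest prime factor is 79.

79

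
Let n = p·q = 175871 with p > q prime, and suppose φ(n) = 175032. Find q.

397

φ(n) = (p−1)(q−1) = n − (p+q) + 1, so p + q = 175871 − 175032 + 1 = 840.
p and q are the roots of t² − 840t + 175871 = 0.
Discriminant: 840² − 4·175871 = 705600 − 703484 = 2116; √2116 = 46.
q = (840 − 46)/2 = 397, p = (840 + 46)/2 = 443.
Check: 397 · 443 = 175871.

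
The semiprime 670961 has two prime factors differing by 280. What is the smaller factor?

691

Since p = q + 280, we have 670961 = q(q + 280), so q² + 280q − 670961 = 0.
Discriminant: 280² + 4·670961 = 78400 + 2683844 = 2762244; √2762244 = 1662.
q = (−280 + 1662)/2 = 691, and p = q + 280 = 971.
Check: 691 · 971 = 670961.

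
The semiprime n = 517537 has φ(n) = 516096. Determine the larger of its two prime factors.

769

φ(n) = (p−1)(q−1) = n − (p+q) + 1, so p + q = 517537 − 516096 + 1 = 1442.
p and q are the roots of t² − 1442t + 517537 = 0.
Discriminant: 1442² − 4·517537 = 2079364 − 2070148 = 9216; √9216 = 96.
q = (1442 − 96)/2 = 673, p = (1442 + 96)/2 = 769.
Check: 673 · 769 = 517537.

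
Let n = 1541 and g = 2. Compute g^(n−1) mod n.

2^1 ≡ 2 (mod 1541)
2^2 ≡ 2^2 = 4 ≡ 4 (mod 1541)
2^4 ≡ 4^2 = 16 ≡ 16 (mod 1541)
2^8 ≡ 16^2 = 256 ≡ 256 (mod 1541)
2^16 ≡ 256^2 = 65536 ≡ 814 (mod 1541)
2^32 ≡ 814^2 = 662596 ≡ 1507 (mod 1541)
2^64 ≡ 1507^2 = 2271049 ≡ 1156 (mod 1541)
2^128 ≡ 1156^2 = 1336336 ≡ 289 (mod 1541)
2^256 ≡ 289^2 = 83521 ≡ 307 (mod 1541)
2^512 ≡ 307^2 = 94249 ≡ 248 (mod 1541)
2^1024 ≡ 248^2 = 61504 ≡ 1405 (mod 1541)
1540 = 1024 + 512 + 4 in binary powers of 2.
So 2^1540 ≡ 1405 · 248 · 16 ≡ 1243 (mod 1541).
Since 1243 ≠ 1, base 2 is a Fermat witness: 1541 is composite.

1243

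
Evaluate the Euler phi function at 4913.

Factor: 4913 = 17^3.
φ(4913) = 17^2·(17−1) = 4624.

4624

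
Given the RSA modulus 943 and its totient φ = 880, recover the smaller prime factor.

φ(n) = (p−1)(q−1) = n − (p+q) + 1, so p + q = 943 − 880 + 1 = 64.
p and q are the roots of t² − 64t + 943 = 0.
Discriminant: 64² − 4·943 = 4096 − 3772 = 324; √324 = 18.
q = (64 − 18)/2 = 23, p = (64 + 18)/2 = 41.
Check: 23 · 41 = 943.

23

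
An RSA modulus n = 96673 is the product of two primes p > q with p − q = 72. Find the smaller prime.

Since p = q + 72, we have 96673 = q(q + 72), so q² + 72q − 96673 = 0.
Discriminant: 72² + 4·96673 = 5184 + 386692 = 391876; √391876 = 626.
q = (−72 + 626)/2 = 277, and p = q + 72 = 349.
Check: 277 · 349 = 96673.

277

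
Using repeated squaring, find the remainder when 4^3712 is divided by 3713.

4^1 ≡ 4 (mod 3713)
4^2 ≡ 4^2 = 16 ≡ 16 (mod 3713)
4^4 ≡ 16^2 = 256 ≡ 256 (mod 3713)
4^8 ≡ 256^2 = 65536 ≡ 2415 (mod 3713)
4^16 ≡ 2415^2 = 5832225 ≡ 2815 (mod 3713)
4^32 ≡ 2815^2 = 7924225 ≡ 683 (mod 3713)
4^64 ≡ 683^2 = 466489 ≡ 2364 (mod 3713)
4^128 ≡ 2364^2 = 5588496 ≡ 431 (mod 3713)
4^256 ≡ 431^2 = 185761 ≡ 111 (mod 3713)
4^512 ≡ 111^2 = 12321 ≡ 1182 (mod 3713)
4^1024 ≡ 1182^2 = 1397124 ≡ 1036 (mod 3713)
4^2048 ≡ 1036^2 = 1073296 ≡ 239 (mod 3713)
3712 = 2048 + 1024 + 512 + 128 in binary powers of 2.
So 4^3712 ≡ 239 · 1036 · 1182 · 431 ≡ 3033 (mod 3713).
Since 3033 ≠ 1, base 4 is a Fermat witness: 3713 is composite.

3033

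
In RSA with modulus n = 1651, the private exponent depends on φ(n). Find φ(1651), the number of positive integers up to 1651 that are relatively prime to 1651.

Factor: 1651 = 13 · 127.
φ(1651) = (13−1) · (127−1) = 12 · 126 = 1512.

1512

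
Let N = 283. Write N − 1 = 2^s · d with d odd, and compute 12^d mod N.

283 − 1 = 282 = 2^1 · 141, so d = 141.
12^1 ≡ 12 (mod 283)
12^2 ≡ 12^2 = 144 ≡ 144 (mod 283)
12^4 ≡ 144^2 = 20736 ≡ 77 (mod 283)
12^8 ≡ 77^2 = 5929 ≡ 269 (mod 283)
12^16 ≡ 269^2 = 72361 ≡ 196 (mod 283)
12^32 ≡ 196^2 = 38416 ≡ 211 (mod 283)
12^64 ≡ 211^2 = 44521 ≡ 90 (mod 283)
12^128 ≡ 90^2 = 8100 ≡ 176 (mod 283)
141 = 128 + 8 + 4 + 1 in binary powers of 2.
So 12^141 ≡ 176 · 269 · 77 · 12 ≡ 282 (mod 283).
Since 12^d ≡ 282 (mod 283), base 12 does not prove 283 composite.

282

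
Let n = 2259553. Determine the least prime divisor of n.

37

2259553 is odd.
Digit sum 31, not divisible by 3.
Ends in 3: not divisible by 5.
7: 2259553 = 7·322793 + 2
11: 2259553 = 11·205413 + 10
13: 2259553 = 13·173811 + 10
17: 2259553 = 17·132914 + 15
19: 2259553 = 19·118923 + 16
23: 2259553 = 23·98241 + 10
29: 2259553 = 29·77915 + 18
31: 2259553 = 31·72888 + 25
37: 2259553 = 37·61069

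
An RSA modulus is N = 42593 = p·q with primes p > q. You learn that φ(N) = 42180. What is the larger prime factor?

223

φ(n) = (p−1)(q−1) = n − (p+q) + 1, so p + q = 42593 − 42180 + 1 = 414.
p and q are the roots of t² − 414t + 42593 = 0.
Discriminant: 414² − 4·42593 = 171396 − 170372 = 1024; √1024 = 32.
q = (414 − 32)/2 = 191, p = (414 + 32)/2 = 223.
Check: 191 · 223 = 42593.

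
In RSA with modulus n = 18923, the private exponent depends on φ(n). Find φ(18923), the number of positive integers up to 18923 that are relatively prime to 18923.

Factor: 18923 = 127 · 149.
φ(18923) = (127−1) · (149−1) = 126 · 148 = 18648.

18648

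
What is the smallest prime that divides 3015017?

3015017 is odd.
Digit sum 17, not divisible by 3.
Ends in 7: not divisible by 5.
7: 3015017 = 7·430716 + 5
11: 3015017 = 11·274092 + 5
13: 3015017 = 13·231924 + 5
17: 3015017 = 17·177353 + 16
19: 3015017 = 19·158685 + 2
23: 3015017 = 23·131087 + 16
29: 3015017 = 29·103966 + 3
31: 3015017 = 31·97258 + 19
37: 3015017 = 37·81486 + 35
41: 3015017 = 41·73537

41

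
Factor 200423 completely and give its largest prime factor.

79

200423 = 43 · 4661
4661 = 59 · 79
79 is prime.
So 200423 = 43 · 59 · 79; the largest prime factor is 79.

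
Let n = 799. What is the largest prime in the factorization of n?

47

799 = 17 · 47
47 is prime.
So 799 = 17 · 47; the largest prime factor is 47.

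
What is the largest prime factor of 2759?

2759 = 31 · 89
89 is prime.
So 2759 = 31 · 89; the largest prime factor is 89.

89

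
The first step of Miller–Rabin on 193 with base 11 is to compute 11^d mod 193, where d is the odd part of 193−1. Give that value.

193 − 1 = 192 = 2^6 · 3, so d = 3.
11^1 ≡ 11 (mod 193)
11^2 ≡ 11^2 = 121 ≡ 121 (mod 193)
3 = 2 + 1 in binary powers of 2.
So 11^3 ≡ 121 · 11 ≡ 173 (mod 193).
Squaring chain: 173 → 14 → 3 → 9 → 81 → 192; reaches −1, so base 11 does not prove 193 composite.

173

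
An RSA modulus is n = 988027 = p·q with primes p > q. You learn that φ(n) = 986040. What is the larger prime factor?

φ(n) = (p−1)(q−1) = n − (p+q) + 1, so p + q = 988027 − 986040 + 1 = 1988.
p and q are the roots of t² − 1988t + 988027 = 0.
Discriminant: 1988² − 4·988027 = 3952144 − 3952108 = 36; √36 = 6.
q = (1988 − 6)/2 = 991, p = (1988 + 6)/2 = 997.
Check: 991 · 997 = 988027.

997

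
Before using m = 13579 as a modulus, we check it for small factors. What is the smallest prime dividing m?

37

13579 is odd.
Digit sum 25, not divisible by 3.
Ends in 9: not divisible by 5.
7: 13579 = 7·1939 + 6
11: 13579 = 11·1234 + 5
13: 13579 = 13·1044 + 7
17: 13579 = 17·798 + 13
19: 13579 = 19·714 + 13
23: 13579 = 23·590 + 9
29: 13579 = 29·468 + 7
31: 13579 = 31·438 + 1
37: 13579 = 37·367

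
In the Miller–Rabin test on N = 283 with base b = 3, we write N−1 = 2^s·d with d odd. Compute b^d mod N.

283 − 1 = 282 = 2^1 · 141, so d = 141.
3^1 ≡ 3 (mod 283)
3^2 ≡ 3^2 = 9 ≡ 9 (mod 283)
3^4 ≡ 9^2 = 81 ≡ 81 (mod 283)
3^8 ≡ 81^2 = 6561 ≡ 52 (mod 283)
3^16 ≡ 52^2 = 2704 ≡ 157 (mod 283)
3^32 ≡ 157^2 = 24649 ≡ 28 (mod 283)
3^64 ≡ 28^2 = 784 ≡ 218 (mod 283)
3^128 ≡ 218^2 = 47524 ≡ 263 (mod 283)
141 = 128 + 8 + 4 + 1 in binary powers of 2.
So 3^141 ≡ 263 · 52 · 81 · 3 ≡ 282 (mod 283).
Since 3^d ≡ 282 (mod 283), base 3 does not prove 283 composite.

282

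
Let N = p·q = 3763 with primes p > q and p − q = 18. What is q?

53

Since p = q + 18, we have 3763 = q(q + 18), so q² + 18q − 3763 = 0.
Discriminant: 18² + 4·3763 = 324 + 15052 = 15376; √15376 = 124.
q = (−18 + 124)/2 = 53, and p = q + 18 = 71.
Check: 53 · 71 = 3763.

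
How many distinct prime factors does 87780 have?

87780 = 2^2 · 21945
21945 = 3 · 7315
7315 = 5 · 1463
1463 = 7 · 209
209 = 11 · 19
87780 = 2^2 · 3 · 5 · 7 · 11 · 19, which has 6 distinct prime factors.

6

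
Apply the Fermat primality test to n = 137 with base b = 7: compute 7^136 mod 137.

7^1 ≡ 7 (mod 137)
7^2 ≡ 7^2 = 49 ≡ 49 (mod 137)
7^4 ≡ 49^2 = 2401 ≡ 72 (mod 137)
7^8 ≡ 72^2 = 5184 ≡ 115 (mod 137)
7^16 ≡ 115^2 = 13225 ≡ 73 (mod 137)
7^32 ≡ 73^2 = 5329 ≡ 123 (mod 137)
7^64 ≡ 123^2 = 15129 ≡ 59 (mod 137)
7^128 ≡ 59^2 = 3481 ≡ 56 (mod 137)
136 = 128 + 8 in binary powers of 2.
So 7^136 ≡ 56 · 115 ≡ 1 (mod 137).
Since the result is 1, base 7 gives no evidence that 137 is composite.

1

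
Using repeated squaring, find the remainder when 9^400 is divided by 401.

9^1 ≡ 9 (mod 401)
9^2 ≡ 9^2 = 81 ≡ 81 (mod 401)
9^4 ≡ 81^2 = 6561 ≡ 145 (mod 401)
9^8 ≡ 145^2 = 21025 ≡ 173 (mod 401)
9^16 ≡ 173^2 = 29929 ≡ 255 (mod 401)
9^32 ≡ 255^2 = 65025 ≡ 63 (mod 401)
9^64 ≡ 63^2 = 3969 ≡ 360 (mod 401)
9^128 ≡ 360^2 = 129600 ≡ 77 (mod 401)
9^256 ≡ 77^2 = 5929 ≡ 315 (mod 401)
400 = 256 + 128 + 16 in binary powers of 2.
So 9^400 ≡ 315 · 77 · 255 ≡ 1 (mod 401).
Since the result is 1, base 9 gives no evidence that 401 is composite.

1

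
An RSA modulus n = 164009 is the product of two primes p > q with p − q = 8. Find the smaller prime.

Since p = q + 8, we have 164009 = q(q + 8), so q² + 8q − 164009 = 0.
Discriminant: 8² + 4·164009 = 64 + 656036 = 656100; √656100 = 810.
q = (−8 + 810)/2 = 401, and p = q + 8 = 409.
Check: 401 · 409 = 164009.

401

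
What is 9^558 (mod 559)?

274

9^1 ≡ 9 (mod 559)
9^2 ≡ 9^2 = 81 ≡ 81 (mod 559)
9^4 ≡ 81^2 = 6561 ≡ 412 (mod 559)
9^8 ≡ 412^2 = 169744 ≡ 367 (mod 559)
9^16 ≡ 367^2 = 134689 ≡ 529 (mod 559)
9^32 ≡ 529^2 = 279841 ≡ 341 (mod 559)
9^64 ≡ 341^2 = 116281 ≡ 9 (mod 559)
9^128 ≡ 9^2 = 81 ≡ 81 (mod 559)
9^256 ≡ 81^2 = 6561 ≡ 412 (mod 559)
9^512 ≡ 412^2 = 169744 ≡ 367 (mod 559)
558 = 512 + 32 + 8 + 4 + 2 in binary powers of 2.
So 9^558 ≡ 367 · 341 · 367 · 412 · 81 ≡ 274 (mod 559).
Since 274 ≠ 1, base 9 is a Fermat witness: 559 is composite.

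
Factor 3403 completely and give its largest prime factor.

3403 = 41 · 83
83 is prime.
So 3403 = 41 · 83; the largest prime factor is 83.

83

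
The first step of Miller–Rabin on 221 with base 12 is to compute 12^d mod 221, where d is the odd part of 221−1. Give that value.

194

221 − 1 = 220 = 2^2 · 55, so d = 55.
12^1 ≡ 12 (mod 221)
12^2 ≡ 12^2 = 144 ≡ 144 (mod 221)
12^4 ≡ 144^2 = 20736 ≡ 183 (mod 221)
12^8 ≡ 183^2 = 33489 ≡ 118 (mod 221)
12^16 ≡ 118^2 = 13924 ≡ 1 (mod 221)
12^32 ≡ 1^2 = 1 ≡ 1 (mod 221)
55 = 32 + 16 + 4 + 2 + 1 in binary powers of 2.
So 12^55 ≡ 1 · 1 · 183 · 144 · 12 ≡ 194 (mod 221).
Squaring chain: 194 → 66; never reaches −1, so base 12 is a Miller–Rabin witness that 221 is composite.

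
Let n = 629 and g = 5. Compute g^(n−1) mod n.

404

5^1 ≡ 5 (mod 629)
5^2 ≡ 5^2 = 25 ≡ 25 (mod 629)
5^4 ≡ 25^2 = 625 ≡ 625 (mod 629)
5^8 ≡ 625^2 = 390625 ≡ 16 (mod 629)
5^16 ≡ 16^2 = 256 ≡ 256 (mod 629)
5^32 ≡ 256^2 = 65536 ≡ 120 (mod 629)
5^64 ≡ 120^2 = 14400 ≡ 562 (mod 629)
5^128 ≡ 562^2 = 315844 ≡ 86 (mod 629)
5^256 ≡ 86^2 = 7396 ≡ 477 (mod 629)
5^512 ≡ 477^2 = 227529 ≡ 460 (mod 629)
628 = 512 + 64 + 32 + 16 + 4 in binary powers of 2.
So 5^628 ≡ 460 · 562 · 120 · 256 · 625 ≡ 404 (mod 629).
Since 404 ≠ 1, base 5 is a Fermat witness: 629 is composite.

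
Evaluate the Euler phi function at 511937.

486864

Factor: 511937 = 29 · 127 · 139.
φ(511937) = (29−1) · (127−1) · (139−1) = 28 · 126 · 138 = 486864.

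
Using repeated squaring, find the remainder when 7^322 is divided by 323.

83

7^1 ≡ 7 (mod 323)
7^2 ≡ 7^2 = 49 ≡ 49 (mod 323)
7^4 ≡ 49^2 = 2401 ≡ 140 (mod 323)
7^8 ≡ 140^2 = 19600 ≡ 220 (mod 323)
7^16 ≡ 220^2 = 48400 ≡ 273 (mod 323)
7^32 ≡ 273^2 = 74529 ≡ 239 (mod 323)
7^64 ≡ 239^2 = 57121 ≡ 273 (mod 323)
7^128 ≡ 273^2 = 74529 ≡ 239 (mod 323)
7^256 ≡ 239^2 = 57121 ≡ 273 (mod 323)
322 = 256 + 64 + 2 in binary powers of 2.
So 7^322 ≡ 273 · 273 · 49 ≡ 83 (mod 323).
Since 83 ≠ 1, base 7 is a Fermat witness: 323 is composite.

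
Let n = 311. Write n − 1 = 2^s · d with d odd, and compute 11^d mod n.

310

311 − 1 = 310 = 2^1 · 155, so d = 155.
11^1 ≡ 11 (mod 311)
11^2 ≡ 11^2 = 121 ≡ 121 (mod 311)
11^4 ≡ 121^2 = 14641 ≡ 24 (mod 311)
11^8 ≡ 24^2 = 576 ≡ 265 (mod 311)
11^16 ≡ 265^2 = 70225 ≡ 250 (mod 311)
11^32 ≡ 250^2 = 62500 ≡ 300 (mod 311)
11^64 ≡ 300^2 = 90000 ≡ 121 (mod 311)
11^128 ≡ 121^2 = 14641 ≡ 24 (mod 311)
155 = 128 + 16 + 8 + 2 + 1 in binary powers of 2.
So 11^155 ≡ 24 · 250 · 265 · 121 · 11 ≡ 310 (mod 311).
Since 11^d ≡ 310 (mod 311), base 11 does not prove 311 composite.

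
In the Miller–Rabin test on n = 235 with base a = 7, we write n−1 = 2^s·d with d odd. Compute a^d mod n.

2

235 − 1 = 234 = 2^1 · 117, so d = 117.
7^1 ≡ 7 (mod 235)
7^2 ≡ 7^2 = 49 ≡ 49 (mod 235)
7^4 ≡ 49^2 = 2401 ≡ 51 (mod 235)
7^8 ≡ 51^2 = 2601 ≡ 16 (mod 235)
7^16 ≡ 16^2 = 256 ≡ 21 (mod 235)
7^32 ≡ 21^2 = 441 ≡ 206 (mod 235)
7^64 ≡ 206^2 = 42436 ≡ 136 (mod 235)
117 = 64 + 32 + 16 + 4 + 1 in binary powers of 2.
So 7^117 ≡ 136 · 206 · 21 · 51 · 7 ≡ 2 (mod 235).
Squaring chain: 2; never reaches −1, so base 7 is a Miller–Rabin witness that 235 is composite.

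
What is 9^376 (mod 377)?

256

9^1 ≡ 9 (mod 377)
9^2 ≡ 9^2 = 81 ≡ 81 (mod 377)
9^4 ≡ 81^2 = 6561 ≡ 152 (mod 377)
9^8 ≡ 152^2 = 23104 ≡ 107 (mod 377)
9^16 ≡ 107^2 = 11449 ≡ 139 (mod 377)
9^32 ≡ 139^2 = 19321 ≡ 94 (mod 377)
9^64 ≡ 94^2 = 8836 ≡ 165 (mod 377)
9^128 ≡ 165^2 = 27225 ≡ 81 (mod 377)
9^256 ≡ 81^2 = 6561 ≡ 152 (mod 377)
376 = 256 + 64 + 32 + 16 + 8 in binary powers of 2.
So 9^376 ≡ 152 · 165 · 94 · 139 · 107 ≡ 256 (mod 377).
Since 256 ≠ 1, base 9 is a Fermat witness: 377 is composite.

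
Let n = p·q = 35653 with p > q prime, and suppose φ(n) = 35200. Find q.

φ(n) = (p−1)(q−1) = n − (p+q) + 1, so p + q = 35653 − 35200 + 1 = 454.
p and q are the roots of t² − 454t + 35653 = 0.
Discriminant: 454² − 4·35653 = 206116 − 142612 = 63504; √63504 = 252.
q = (454 − 252)/2 = 101, p = (454 + 252)/2 = 353.
Check: 101 · 353 = 35653.

101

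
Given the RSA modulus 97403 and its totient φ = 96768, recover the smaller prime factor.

φ(n) = (p−1)(q−1) = n − (p+q) + 1, so p + q = 97403 − 96768 + 1 = 636.
p and q are the roots of t² − 636t + 97403 = 0.
Discriminant: 636² − 4·97403 = 404496 − 389612 = 14884; √14884 = 122.
q = (636 − 122)/2 = 257, p = (636 + 122)/2 = 379.
Check: 257 · 379 = 97403.

257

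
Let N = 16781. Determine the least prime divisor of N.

16781 is odd.
Digit sum 23, not divisible by 3.
Ends in 1: not divisible by 5.
7: 16781 = 7·2397 + 2
11: 16781 = 11·1525 + 6
13: 16781 = 13·1290 + 11
17: 16781 = 17·987 + 2
19: 16781 = 19·883 + 4
23: 16781 = 23·729 + 14
29: 16781 = 29·578 + 19
31: 16781 = 31·541 + 10
37: 16781 = 37·453 + 20
41: 16781 = 41·409 + 12
43: 16781 = 43·390 + 11
47: 16781 = 47·357 + 2
53: 16781 = 53·316 + 33
59: 16781 = 59·284 + 25
61: 16781 = 61·275 + 6
67: 16781 = 67·250 + 31
71: 16781 = 71·236 + 25
73: 16781 = 73·229 + 64
79: 16781 = 79·212 + 33
83: 16781 = 83·202 + 15
89: 16781 = 89·188 + 49
97: 16781 = 97·173

97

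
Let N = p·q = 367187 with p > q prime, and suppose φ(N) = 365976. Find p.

613

φ(n) = (p−1)(q−1) = n − (p+q) + 1, so p + q = 367187 − 365976 + 1 = 1212.
p and q are the roots of t² − 1212t + 367187 = 0.
Discriminant: 1212² − 4·367187 = 1468944 − 1468748 = 196; √196 = 14.
q = (1212 − 14)/2 = 599, p = (1212 + 14)/2 = 613.
Check: 599 · 613 = 367187.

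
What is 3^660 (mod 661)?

1

3^1 ≡ 3 (mod 661)
3^2 ≡ 3^2 = 9 ≡ 9 (mod 661)
3^4 ≡ 9^2 = 81 ≡ 81 (mod 661)
3^8 ≡ 81^2 = 6561 ≡ 612 (mod 661)
3^16 ≡ 612^2 = 374544 ≡ 418 (mod 661)
3^32 ≡ 418^2 = 174724 ≡ 220 (mod 661)
3^64 ≡ 220^2 = 48400 ≡ 147 (mod 661)
3^128 ≡ 147^2 = 21609 ≡ 457 (mod 661)
3^256 ≡ 457^2 = 208849 ≡ 634 (mod 661)
3^512 ≡ 634^2 = 401956 ≡ 68 (mod 661)
660 = 512 + 128 + 16 + 4 in binary powers of 2.
So 3^660 ≡ 68 · 457 · 418 · 81 ≡ 1 (mod 661).
Since the result is 1, base 3 gives no evidence that 661 is composite.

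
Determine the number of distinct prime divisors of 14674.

14674 = 2 · 7337
7337 = 11 · 667
667 = 23 · 29
14674 = 2 · 11 · 23 · 29, which has 4 distinct prime factors.

4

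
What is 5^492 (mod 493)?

344

5^1 ≡ 5 (mod 493)
5^2 ≡ 5^2 = 25 ≡ 25 (mod 493)
5^4 ≡ 25^2 = 625 ≡ 132 (mod 493)
5^8 ≡ 132^2 = 17424 ≡ 169 (mod 493)
5^16 ≡ 169^2 = 28561 ≡ 460 (mod 493)
5^32 ≡ 460^2 = 211600 ≡ 103 (mod 493)
5^64 ≡ 103^2 = 10609 ≡ 256 (mod 493)
5^128 ≡ 256^2 = 65536 ≡ 460 (mod 493)
5^256 ≡ 460^2 = 211600 ≡ 103 (mod 493)
492 = 256 + 128 + 64 + 32 + 8 + 4 in binary powers of 2.
So 5^492 ≡ 103 · 460 · 256 · 103 · 169 · 132 ≡ 344 (mod 493).
Since 344 ≠ 1, base 5 is a Fermat witness: 493 is composite.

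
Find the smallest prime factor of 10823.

10823 is odd.
Digit sum 14, not divisible by 3.
Ends in 3: not divisible by 5.
7: 10823 = 7·1546 + 1
11: 10823 = 11·983 + 10
13: 10823 = 13·832 + 7
17: 10823 = 17·636 + 11
19: 10823 = 19·569 + 12
23: 10823 = 23·470 + 13
29: 10823 = 29·373 + 6
31: 10823 = 31·349 + 4
37: 10823 = 37·292 + 19
41: 10823 = 41·263 + 40
43: 10823 = 43·251 + 30
47: 10823 = 47·230 + 13
53: 10823 = 53·204 + 11
59: 10823 = 59·183 + 26
61: 10823 = 61·177 + 26
67: 10823 = 67·161 + 36
71: 10823 = 71·152 + 31
73: 10823 = 73·148 + 19
79: 10823 = 79·137

79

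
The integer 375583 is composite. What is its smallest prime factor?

13

375583 is odd.
Digit sum 31, not divisible by 3.
Ends in 3: not divisible by 5.
7: 375583 = 7·53654 + 5
11: 375583 = 11·34143 + 10
13: 375583 = 13·28891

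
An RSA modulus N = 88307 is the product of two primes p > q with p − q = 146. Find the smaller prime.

Since p = q + 146, we have 88307 = q(q + 146), so q² + 146q − 88307 = 0.
Discriminant: 146² + 4·88307 = 21316 + 353228 = 374544; √374544 = 612.
q = (−146 + 612)/2 = 233, and p = q + 146 = 379.
Check: 233 · 379 = 88307.

233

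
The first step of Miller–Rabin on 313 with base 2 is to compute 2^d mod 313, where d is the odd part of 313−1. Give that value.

25

313 − 1 = 312 = 2^3 · 39, so d = 39.
2^1 ≡ 2 (mod 313)
2^2 ≡ 2^2 = 4 ≡ 4 (mod 313)
2^4 ≡ 4^2 = 16 ≡ 16 (mod 313)
2^8 ≡ 16^2 = 256 ≡ 256 (mod 313)
2^16 ≡ 256^2 = 65536 ≡ 119 (mod 313)
2^32 ≡ 119^2 = 14161 ≡ 76 (mod 313)
39 = 32 + 4 + 2 + 1 in binary powers of 2.
So 2^39 ≡ 76 · 16 · 4 · 2 ≡ 25 (mod 313).
Squaring chain: 25 → 312 → 1; reaches −1, so base 2 does not prove 313 composite.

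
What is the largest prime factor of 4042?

4042 = 2 · 2021
2021 = 43 · 47
47 is prime.
So 4042 = 2 · 43 · 47; the largest prime factor is 47.

47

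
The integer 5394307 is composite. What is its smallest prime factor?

5394307 is odd.
Digit sum 31, not divisible by 3.
Ends in 7: not divisible by 5.
7: 5394307 = 7·770615 + 2
11: 5394307 = 11·490391 + 6
13: 5394307 = 13·414946 + 9
17: 5394307 = 17·317312 + 3
19: 5394307 = 19·283910 + 17
23: 5394307 = 23·234535 + 2
29: 5394307 = 29·186010 + 17
31: 5394307 = 31·174009 + 28
37: 5394307 = 37·145792 + 3
41: 5394307 = 41·131568 + 19
43: 5394307 = 43·125449

43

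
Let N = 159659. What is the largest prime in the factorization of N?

79

159659 = 43 · 3713
3713 = 47 · 79
79 is prime.
So 159659 = 43 · 47 · 79; the largest prime factor is 79.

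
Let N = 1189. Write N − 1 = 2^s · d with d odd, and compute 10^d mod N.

1189 − 1 = 1188 = 2^2 · 297, so d = 297.
10^1 ≡ 10 (mod 1189)
10^2 ≡ 10^2 = 100 ≡ 100 (mod 1189)
10^4 ≡ 100^2 = 10000 ≡ 488 (mod 1189)
10^8 ≡ 488^2 = 238144 ≡ 344 (mod 1189)
10^16 ≡ 344^2 = 118336 ≡ 625 (mod 1189)
10^32 ≡ 625^2 = 390625 ≡ 633 (mod 1189)
10^64 ≡ 633^2 = 400689 ≡ 1185 (mod 1189)
10^128 ≡ 1185^2 = 1404225 ≡ 16 (mod 1189)
10^256 ≡ 16^2 = 256 ≡ 256 (mod 1189)
297 = 256 + 32 + 8 + 1 in binary powers of 2.
So 10^297 ≡ 256 · 633 · 344 · 10 ≡ 305 (mod 1189).
Squaring chain: 305 → 283; never reaches −1, so base 10 is a Miller–Rabin witness that 1189 is composite.

305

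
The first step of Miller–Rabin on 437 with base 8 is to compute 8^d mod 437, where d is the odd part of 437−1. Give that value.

437 − 1 = 436 = 2^2 · 109, so d = 109.
8^1 ≡ 8 (mod 437)
8^2 ≡ 8^2 = 64 ≡ 64 (mod 437)
8^4 ≡ 64^2 = 4096 ≡ 163 (mod 437)
8^8 ≡ 163^2 = 26569 ≡ 349 (mod 437)
8^16 ≡ 349^2 = 121801 ≡ 315 (mod 437)
8^32 ≡ 315^2 = 99225 ≡ 26 (mod 437)
8^64 ≡ 26^2 = 676 ≡ 239 (mod 437)
109 = 64 + 32 + 8 + 4 + 1 in binary powers of 2.
So 8^109 ≡ 239 · 26 · 349 · 163 · 8 ≡ 141 (mod 437).
Squaring chain: 141 → 216; never reaches −1, so base 8 is a Miller–Rabin witness that 437 is composite.

141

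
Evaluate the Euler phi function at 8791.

Factor: 8791 = 59 · 149.
φ(8791) = (59−1) · (149−1) = 58 · 148 = 8584.

8584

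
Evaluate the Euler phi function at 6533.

6348

Factor: 6533 = 47 · 139.
φ(6533) = (47−1) · (139−1) = 46 · 138 = 6348.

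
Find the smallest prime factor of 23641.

23641 is odd.
Digit sum 16, not divisible by 3.
Ends in 1: not divisible by 5.
7: 23641 = 7·3377 + 2
11: 23641 = 11·2149 + 2
13: 23641 = 13·1818 + 7
17: 23641 = 17·1390 + 11
19: 23641 = 19·1244 + 5
23: 23641 = 23·1027 + 20
29: 23641 = 29·815 + 6
31: 23641 = 31·762 + 19
37: 23641 = 37·638 + 35
41: 23641 = 41·576 + 25
43: 23641 = 43·549 + 34
47: 23641 = 47·503

47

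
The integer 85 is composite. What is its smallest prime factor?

5

85 is odd.
Digit sum 13, not divisible by 3.
Ends in 5: divisible by 5.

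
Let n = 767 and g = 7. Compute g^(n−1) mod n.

7^1 ≡ 7 (mod 767)
7^2 ≡ 7^2 = 49 ≡ 49 (mod 767)
7^4 ≡ 49^2 = 2401 ≡ 100 (mod 767)
7^8 ≡ 100^2 = 10000 ≡ 29 (mod 767)
7^16 ≡ 29^2 = 841 ≡ 74 (mod 767)
7^32 ≡ 74^2 = 5476 ≡ 107 (mod 767)
7^64 ≡ 107^2 = 11449 ≡ 711 (mod 767)
7^128 ≡ 711^2 = 505521 ≡ 68 (mod 767)
7^256 ≡ 68^2 = 4624 ≡ 22 (mod 767)
7^512 ≡ 22^2 = 484 ≡ 484 (mod 767)
766 = 512 + 128 + 64 + 32 + 16 + 8 + 4 + 2 in binary powers of 2.
So 7^766 ≡ 484 · 68 · 711 · 107 · 74 · 29 · 100 · 49 ≡ 186 (mod 767).
Since 186 ≠ 1, base 7 is a Fermat witness: 767 is composite.

186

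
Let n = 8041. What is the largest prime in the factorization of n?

8041 = 11 · 731
731 = 17 · 43
43 is prime.
So 8041 = 11 · 17 · 43; the largest prime factor is 43.

43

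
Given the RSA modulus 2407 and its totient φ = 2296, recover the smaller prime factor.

φ(n) = (p−1)(q−1) = n − (p+q) + 1, so p + q = 2407 − 2296 + 1 = 112.
p and q are the roots of t² − 112t + 2407 = 0.
Discriminant: 112² − 4·2407 = 12544 − 9628 = 2916; √2916 = 54.
q = (112 − 54)/2 = 29, p = (112 + 54)/2 = 83.
Check: 29 · 83 = 2407.

29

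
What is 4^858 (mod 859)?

4^1 ≡ 4 (mod 859)
4^2 ≡ 4^2 = 16 ≡ 16 (mod 859)
4^4 ≡ 16^2 = 256 ≡ 256 (mod 859)
4^8 ≡ 256^2 = 65536 ≡ 252 (mod 859)
4^16 ≡ 252^2 = 63504 ≡ 797 (mod 859)
4^32 ≡ 797^2 = 635209 ≡ 408 (mod 859)
4^64 ≡ 408^2 = 166464 ≡ 677 (mod 859)
4^128 ≡ 677^2 = 458329 ≡ 482 (mod 859)
4^256 ≡ 482^2 = 232324 ≡ 394 (mod 859)
4^512 ≡ 394^2 = 155236 ≡ 616 (mod 859)
858 = 512 + 256 + 64 + 16 + 8 + 2 in binary powers of 2.
So 4^858 ≡ 616 · 394 · 677 · 797 · 252 · 16 ≡ 1 (mod 859).
Since the result is 1, base 4 gives no evidence that 859 is composite.

1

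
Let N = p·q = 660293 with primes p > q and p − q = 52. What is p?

Since p = q + 52, we have 660293 = q(q + 52), so q² + 52q − 660293 = 0.
Discriminant: 52² + 4·660293 = 2704 + 2641172 = 2643876; √2643876 = 1626.
q = (−52 + 1626)/2 = 787, and p = q + 52 = 839.
Check: 787 · 839 = 660293.

839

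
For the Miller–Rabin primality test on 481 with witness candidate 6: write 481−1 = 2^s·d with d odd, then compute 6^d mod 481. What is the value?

481 − 1 = 480 = 2^5 · 15, so d = 15.
6^1 ≡ 6 (mod 481)
6^2 ≡ 6^2 = 36 ≡ 36 (mod 481)
6^4 ≡ 36^2 = 1296 ≡ 334 (mod 481)
6^8 ≡ 334^2 = 111556 ≡ 445 (mod 481)
15 = 8 + 4 + 2 + 1 in binary powers of 2.
So 6^15 ≡ 445 · 334 · 36 · 6 ≡ 216 (mod 481).
Squaring chain: 216 → 480 → 1 → 1 → 1; reaches −1, so base 6 does not prove 481 composite.

216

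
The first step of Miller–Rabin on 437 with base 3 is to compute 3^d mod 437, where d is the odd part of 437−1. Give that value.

437 − 1 = 436 = 2^2 · 109, so d = 109.
3^1 ≡ 3 (mod 437)
3^2 ≡ 3^2 = 9 ≡ 9 (mod 437)
3^4 ≡ 9^2 = 81 ≡ 81 (mod 437)
3^8 ≡ 81^2 = 6561 ≡ 6 (mod 437)
3^16 ≡ 6^2 = 36 ≡ 36 (mod 437)
3^32 ≡ 36^2 = 1296 ≡ 422 (mod 437)
3^64 ≡ 422^2 = 178084 ≡ 225 (mod 437)
109 = 64 + 32 + 8 + 4 + 1 in binary powers of 2.
So 3^109 ≡ 225 · 422 · 6 · 81 · 3 ≡ 307 (mod 437).
Squaring chain: 307 → 294; never reaches −1, so base 3 is a Miller–Rabin witness that 437 is composite.

307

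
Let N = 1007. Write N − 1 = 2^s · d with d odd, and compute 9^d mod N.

188

1007 − 1 = 1006 = 2^1 · 503, so d = 503.
9^1 ≡ 9 (mod 1007)
9^2 ≡ 9^2 = 81 ≡ 81 (mod 1007)
9^4 ≡ 81^2 = 6561 ≡ 519 (mod 1007)
9^8 ≡ 519^2 = 269361 ≡ 492 (mod 1007)
9^16 ≡ 492^2 = 242064 ≡ 384 (mod 1007)
9^32 ≡ 384^2 = 147456 ≡ 434 (mod 1007)
9^64 ≡ 434^2 = 188356 ≡ 47 (mod 1007)
9^128 ≡ 47^2 = 2209 ≡ 195 (mod 1007)
9^256 ≡ 195^2 = 38025 ≡ 766 (mod 1007)
503 = 256 + 128 + 64 + 32 + 16 + 4 + 2 + 1 in binary powers of 2.
So 9^503 ≡ 766 · 195 · 47 · 434 · 384 · 519 · 81 · 9 ≡ 188 (mod 1007).
Squaring chain: 188; never reaches −1, so base 9 is a Miller–Rabin witness that 1007 is composite.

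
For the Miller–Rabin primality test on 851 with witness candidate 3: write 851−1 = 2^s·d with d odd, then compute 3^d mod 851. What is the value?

851 − 1 = 850 = 2^1 · 425, so d = 425.
3^1 ≡ 3 (mod 851)
3^2 ≡ 3^2 = 9 ≡ 9 (mod 851)
3^4 ≡ 9^2 = 81 ≡ 81 (mod 851)
3^8 ≡ 81^2 = 6561 ≡ 604 (mod 851)
3^16 ≡ 604^2 = 364816 ≡ 588 (mod 851)
3^32 ≡ 588^2 = 345744 ≡ 238 (mod 851)
3^64 ≡ 238^2 = 56644 ≡ 478 (mod 851)
3^128 ≡ 478^2 = 228484 ≡ 416 (mod 851)
3^256 ≡ 416^2 = 173056 ≡ 303 (mod 851)
425 = 256 + 128 + 32 + 8 + 1 in binary powers of 2.
So 3^425 ≡ 303 · 416 · 238 · 604 · 3 ≡ 324 (mod 851).
Squaring chain: 324; never reaches −1, so base 3 is a Miller–Rabin witness that 851 is composite.

324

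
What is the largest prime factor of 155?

155 = 5 · 31
31 is prime.
So 155 = 5 · 31; the largest prime factor is 31.

31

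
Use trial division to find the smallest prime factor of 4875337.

4875337 is odd.
Digit sum 37, not divisible by 3.
Ends in 7: not divisible by 5.
7: 4875337 = 7·696476 + 5
11: 4875337 = 11·443212 + 5
13: 4875337 = 13·375025 + 12
17: 4875337 = 17·286784 + 9
19: 4875337 = 19·256596 + 13
23: 4875337 = 23·211971 + 4
29: 4875337 = 29·168115 + 2
31: 4875337 = 31·157268 + 29
37: 4875337 = 37·131765 + 32
41: 4875337 = 41·118910 + 27
43: 4875337 = 43·113379 + 40
47: 4875337 = 47·103730 + 27
53: 4875337 = 53·91987 + 26
59: 4875337 = 59·82632 + 49
61: 4875337 = 61·79923 + 34
67: 4875337 = 67·72766 + 15
71: 4875337 = 71·68666 + 51
73: 4875337 = 73·66785 + 32
79: 4875337 = 79·61713 + 10
83: 4875337 = 83·58739

83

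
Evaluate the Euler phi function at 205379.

201898

Factor: 205379 = 59^3.
φ(205379) = 59^2·(59−1) = 201898.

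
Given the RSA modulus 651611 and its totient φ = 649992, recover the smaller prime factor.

φ(n) = (p−1)(q−1) = n − (p+q) + 1, so p + q = 651611 − 649992 + 1 = 1620.
p and q are the roots of t² − 1620t + 651611 = 0.
Discriminant: 1620² − 4·651611 = 2624400 − 2606444 = 17956; √17956 = 134.
q = (1620 − 134)/2 = 743, p = (1620 + 134)/2 = 877.
Check: 743 · 877 = 651611.

743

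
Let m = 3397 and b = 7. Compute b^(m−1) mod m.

3054

7^1 ≡ 7 (mod 3397)
7^2 ≡ 7^2 = 49 ≡ 49 (mod 3397)
7^4 ≡ 49^2 = 2401 ≡ 2401 (mod 3397)
7^8 ≡ 2401^2 = 5764801 ≡ 92 (mod 3397)
7^16 ≡ 92^2 = 8464 ≡ 1670 (mod 3397)
7^32 ≡ 1670^2 = 2788900 ≡ 3360 (mod 3397)
7^64 ≡ 3360^2 = 11289600 ≡ 1369 (mod 3397)
7^128 ≡ 1369^2 = 1874161 ≡ 2414 (mod 3397)
7^256 ≡ 2414^2 = 5827396 ≡ 1541 (mod 3397)
7^512 ≡ 1541^2 = 2374681 ≡ 178 (mod 3397)
7^1024 ≡ 178^2 = 31684 ≡ 1111 (mod 3397)
7^2048 ≡ 1111^2 = 1234321 ≡ 1210 (mod 3397)
3396 = 2048 + 1024 + 256 + 64 + 4 in binary powers of 2.
So 7^3396 ≡ 1210 · 1111 · 1541 · 1369 · 2401 ≡ 3054 (mod 3397).
Since 3054 ≠ 1, base 7 is a Fermat witness: 3397 is composite.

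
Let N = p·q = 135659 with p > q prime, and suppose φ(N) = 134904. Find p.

463

φ(n) = (p−1)(q−1) = n − (p+q) + 1, so p + q = 135659 − 134904 + 1 = 756.
p and q are the roots of t² − 756t + 135659 = 0.
Discriminant: 756² − 4·135659 = 571536 − 542636 = 28900; √28900 = 170.
q = (756 − 170)/2 = 293, p = (756 + 170)/2 = 463.
Check: 293 · 463 = 135659.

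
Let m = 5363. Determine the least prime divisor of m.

31

5363 is odd.
Digit sum 17, not divisible by 3.
Ends in 3: not divisible by 5.
7: 5363 = 7·766 + 1
11: 5363 = 11·487 + 6
13: 5363 = 13·412 + 7
17: 5363 = 17·315 + 8
19: 5363 = 19·282 + 5
23: 5363 = 23·233 + 4
29: 5363 = 29·184 + 27
31: 5363 = 31·173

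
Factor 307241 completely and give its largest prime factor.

307241 = 11 · 27931
27931 = 17 · 1643
1643 = 31 · 53
53 is prime.
So 307241 = 11 · 17 · 31 · 53; the largest prime factor is 53.

53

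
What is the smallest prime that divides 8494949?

79

8494949 is odd.
Digit sum 47, not divisible by 3.
Ends in 9: not divisible by 5.
7: 8494949 = 7·1213564 + 1
11: 8494949 = 11·772268 + 1
13: 8494949 = 13·653457 + 8
17: 8494949 = 17·499702 + 15
19: 8494949 = 19·447102 + 11
23: 8494949 = 23·369345 + 14
29: 8494949 = 29·292929 + 8
31: 8494949 = 31·274030 + 19
37: 8494949 = 37·229593 + 8
41: 8494949 = 41·207193 + 36
43: 8494949 = 43·197556 + 41
47: 8494949 = 47·180743 + 28
53: 8494949 = 53·160282 + 3
59: 8494949 = 59·143982 + 11
61: 8494949 = 61·139261 + 28
67: 8494949 = 67·126790 + 19
71: 8494949 = 71·119647 + 12
73: 8494949 = 73·116369 + 12
79: 8494949 = 79·107531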